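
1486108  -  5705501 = - 4219393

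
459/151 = 459/151=3.04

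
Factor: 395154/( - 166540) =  - 261/110 = - 2^(  -  1)*3^2*5^( - 1) * 11^ ( - 1 )* 29^1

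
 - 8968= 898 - 9866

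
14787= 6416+8371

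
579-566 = 13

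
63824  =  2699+61125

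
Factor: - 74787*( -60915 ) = 4555650105=3^2*5^1 * 31^1*97^1 * 131^1*257^1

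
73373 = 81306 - 7933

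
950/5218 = 475/2609 = 0.18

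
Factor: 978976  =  2^5 * 30593^1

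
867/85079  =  867/85079 = 0.01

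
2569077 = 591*4347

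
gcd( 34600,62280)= 6920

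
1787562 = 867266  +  920296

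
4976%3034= 1942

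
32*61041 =1953312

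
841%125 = 91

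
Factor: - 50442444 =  - 2^2*3^2*13^2*8291^1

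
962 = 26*37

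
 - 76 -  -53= - 23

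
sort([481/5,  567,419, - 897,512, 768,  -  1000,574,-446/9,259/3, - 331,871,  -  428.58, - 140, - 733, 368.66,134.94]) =[ - 1000, - 897, - 733 , - 428.58,-331, - 140, - 446/9, 259/3, 481/5,134.94, 368.66,419, 512,567 , 574,768,871]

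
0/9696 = 0  =  0.00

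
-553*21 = - 11613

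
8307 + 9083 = 17390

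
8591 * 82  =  704462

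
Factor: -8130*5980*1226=-59604932400 = - 2^4*3^1 * 5^2*13^1*23^1*271^1*613^1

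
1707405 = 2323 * 735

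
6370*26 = 165620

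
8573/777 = 8573/777 = 11.03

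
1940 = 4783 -2843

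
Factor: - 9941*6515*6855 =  - 3^1*5^2*457^1*1303^1*9941^1 = - 443968290825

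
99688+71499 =171187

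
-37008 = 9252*( - 4)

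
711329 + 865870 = 1577199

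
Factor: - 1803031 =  - 1803031^1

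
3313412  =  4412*751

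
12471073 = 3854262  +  8616811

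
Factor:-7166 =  - 2^1 * 3583^1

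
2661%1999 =662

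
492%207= 78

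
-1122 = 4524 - 5646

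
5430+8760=14190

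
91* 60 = 5460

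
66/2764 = 33/1382 = 0.02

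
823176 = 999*824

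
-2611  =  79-2690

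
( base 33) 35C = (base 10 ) 3444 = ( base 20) 8C4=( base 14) 1380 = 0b110101110100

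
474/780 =79/130=0.61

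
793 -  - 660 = 1453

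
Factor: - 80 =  - 2^4*5^1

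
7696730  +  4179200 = 11875930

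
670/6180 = 67/618 = 0.11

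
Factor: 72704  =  2^10*71^1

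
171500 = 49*3500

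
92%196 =92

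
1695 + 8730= 10425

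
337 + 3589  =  3926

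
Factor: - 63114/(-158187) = 314/787 =2^1 * 157^1*787^(  -  1) 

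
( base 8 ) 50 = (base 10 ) 40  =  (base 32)18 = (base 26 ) 1e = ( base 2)101000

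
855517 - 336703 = 518814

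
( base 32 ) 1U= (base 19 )35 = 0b111110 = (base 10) 62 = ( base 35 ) 1R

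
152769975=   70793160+81976815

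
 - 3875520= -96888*40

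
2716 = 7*388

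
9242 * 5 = 46210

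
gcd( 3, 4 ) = 1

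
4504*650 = 2927600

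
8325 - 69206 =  - 60881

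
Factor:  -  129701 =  - 11^1* 13^1*907^1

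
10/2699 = 10/2699= 0.00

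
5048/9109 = 5048/9109 =0.55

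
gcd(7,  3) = 1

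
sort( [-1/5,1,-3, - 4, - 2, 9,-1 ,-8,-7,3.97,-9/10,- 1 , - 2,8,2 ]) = [-8,  -  7, - 4, - 3, - 2, - 2,-1, - 1 , - 9/10,-1/5,1, 2,3.97,8,9]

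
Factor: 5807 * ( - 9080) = - 52727560 = - 2^3 * 5^1*227^1* 5807^1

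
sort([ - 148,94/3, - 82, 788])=[-148,- 82,94/3 , 788 ]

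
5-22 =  -17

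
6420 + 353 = 6773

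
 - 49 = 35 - 84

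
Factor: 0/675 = 0^1 = 0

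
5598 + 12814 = 18412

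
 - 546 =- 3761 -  - 3215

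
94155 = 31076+63079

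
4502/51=88 + 14/51= 88.27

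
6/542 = 3/271 = 0.01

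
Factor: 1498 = 2^1*7^1* 107^1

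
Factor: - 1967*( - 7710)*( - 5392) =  -2^5*3^1* 5^1 * 7^1*257^1*281^1*337^1= - 81772753440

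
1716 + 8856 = 10572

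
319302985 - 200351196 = 118951789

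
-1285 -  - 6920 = 5635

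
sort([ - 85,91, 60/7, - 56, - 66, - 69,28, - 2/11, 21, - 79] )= [ - 85, - 79, - 69, -66,-56,-2/11,60/7,21, 28,91 ] 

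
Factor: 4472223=3^1*7^1*173^1*1231^1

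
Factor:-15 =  - 3^1*5^1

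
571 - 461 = 110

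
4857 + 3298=8155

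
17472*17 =297024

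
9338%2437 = 2027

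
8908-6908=2000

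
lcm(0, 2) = 0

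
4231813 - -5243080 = 9474893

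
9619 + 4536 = 14155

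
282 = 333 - 51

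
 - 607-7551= - 8158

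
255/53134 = 255/53134 = 0.00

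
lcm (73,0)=0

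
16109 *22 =354398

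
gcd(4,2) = 2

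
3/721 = 3/721 = 0.00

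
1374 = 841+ 533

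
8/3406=4/1703 = 0.00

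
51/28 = 51/28 = 1.82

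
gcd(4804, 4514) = 2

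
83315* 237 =19745655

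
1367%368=263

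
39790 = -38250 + 78040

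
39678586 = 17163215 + 22515371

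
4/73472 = 1/18368 = 0.00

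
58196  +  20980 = 79176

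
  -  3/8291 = -1 + 8288/8291= - 0.00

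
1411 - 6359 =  - 4948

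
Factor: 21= 3^1*7^1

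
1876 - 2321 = -445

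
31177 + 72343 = 103520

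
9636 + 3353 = 12989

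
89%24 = 17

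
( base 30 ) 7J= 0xE5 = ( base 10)229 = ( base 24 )9d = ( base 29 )7Q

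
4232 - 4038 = 194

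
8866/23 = 8866/23 = 385.48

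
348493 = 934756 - 586263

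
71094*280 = 19906320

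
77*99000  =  7623000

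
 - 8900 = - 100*89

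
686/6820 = 343/3410 =0.10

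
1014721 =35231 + 979490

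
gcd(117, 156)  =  39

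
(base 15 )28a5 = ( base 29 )aa5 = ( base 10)8705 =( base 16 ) 2201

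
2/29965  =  2/29965 = 0.00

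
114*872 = 99408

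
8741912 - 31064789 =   -  22322877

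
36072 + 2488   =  38560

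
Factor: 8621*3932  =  2^2*37^1 * 233^1*983^1  =  33897772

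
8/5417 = 8/5417 =0.00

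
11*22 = 242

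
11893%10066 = 1827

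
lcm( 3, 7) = 21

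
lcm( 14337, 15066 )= 888894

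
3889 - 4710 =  - 821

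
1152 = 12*96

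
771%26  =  17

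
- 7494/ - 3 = 2498 + 0/1 = 2498.00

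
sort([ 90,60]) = [60, 90 ] 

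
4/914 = 2/457 = 0.00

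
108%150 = 108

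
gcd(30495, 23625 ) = 15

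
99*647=64053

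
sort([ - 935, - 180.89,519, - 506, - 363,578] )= [ - 935, - 506, - 363,  -  180.89,519, 578]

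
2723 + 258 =2981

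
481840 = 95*5072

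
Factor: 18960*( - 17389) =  - 329695440 = -  2^4*3^1*5^1*79^1 * 17389^1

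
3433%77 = 45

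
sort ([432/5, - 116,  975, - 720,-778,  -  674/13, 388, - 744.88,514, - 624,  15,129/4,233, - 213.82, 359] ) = [-778, - 744.88, - 720 , - 624, - 213.82, - 116,-674/13,15, 129/4, 432/5, 233, 359, 388,514,975]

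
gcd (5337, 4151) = 593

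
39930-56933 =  - 17003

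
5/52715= 1/10543 =0.00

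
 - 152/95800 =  - 1+11956/11975 = - 0.00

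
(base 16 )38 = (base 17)35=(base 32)1O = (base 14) 40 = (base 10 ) 56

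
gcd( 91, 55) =1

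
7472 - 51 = 7421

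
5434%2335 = 764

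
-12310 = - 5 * 2462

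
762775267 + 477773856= 1240549123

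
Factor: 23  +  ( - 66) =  - 43 = - 43^1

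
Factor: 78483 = 3^1*26161^1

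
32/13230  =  16/6615 =0.00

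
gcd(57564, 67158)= 9594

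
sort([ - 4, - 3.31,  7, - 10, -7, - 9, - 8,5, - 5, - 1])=[ - 10, - 9, - 8, - 7, - 5, - 4, - 3.31, - 1, 5,  7 ] 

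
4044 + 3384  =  7428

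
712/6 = 118 + 2/3 = 118.67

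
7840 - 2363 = 5477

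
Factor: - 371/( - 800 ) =2^( - 5)*5^( - 2 )*7^1*53^1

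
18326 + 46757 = 65083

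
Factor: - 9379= - 83^1* 113^1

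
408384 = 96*4254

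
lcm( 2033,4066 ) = 4066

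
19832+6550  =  26382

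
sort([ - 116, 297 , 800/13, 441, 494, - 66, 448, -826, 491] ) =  [ - 826,  -  116, - 66, 800/13 , 297 , 441, 448, 491, 494] 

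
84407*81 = 6836967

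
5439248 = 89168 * 61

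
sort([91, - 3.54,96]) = [ - 3.54,91,96]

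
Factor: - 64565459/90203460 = - 2^ ( - 2 )*3^( - 1)*5^(-1)*7^1*421^ (-1 ) * 3571^( - 1) * 9223637^1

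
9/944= 9/944 = 0.01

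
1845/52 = 1845/52= 35.48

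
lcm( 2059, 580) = 41180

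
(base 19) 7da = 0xAE0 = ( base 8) 5340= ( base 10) 2784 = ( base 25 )4B9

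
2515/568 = 2515/568 = 4.43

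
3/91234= 3/91234 = 0.00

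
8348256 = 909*9184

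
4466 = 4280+186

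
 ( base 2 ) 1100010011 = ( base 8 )1423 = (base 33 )NS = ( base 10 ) 787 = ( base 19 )238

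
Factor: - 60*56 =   -  2^5*3^1*5^1*7^1 = - 3360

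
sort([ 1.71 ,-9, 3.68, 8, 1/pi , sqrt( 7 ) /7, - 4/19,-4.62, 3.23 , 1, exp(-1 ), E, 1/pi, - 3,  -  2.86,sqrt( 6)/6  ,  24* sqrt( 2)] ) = [ - 9 , - 4.62 ,-3,-2.86, - 4/19 , 1/pi, 1/pi , exp(  -  1 ),sqrt( 7)/7,sqrt(6 )/6,1,1.71,E, 3.23,  3.68, 8, 24*sqrt( 2 ) ]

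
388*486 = 188568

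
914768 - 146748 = 768020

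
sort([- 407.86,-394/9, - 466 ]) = [ - 466, - 407.86, - 394/9 ]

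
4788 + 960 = 5748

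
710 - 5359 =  - 4649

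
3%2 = 1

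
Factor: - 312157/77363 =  - 11^( - 1 )*13^( - 1)*577^1 = -  577/143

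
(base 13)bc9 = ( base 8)3750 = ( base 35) 1mt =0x7e8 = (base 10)2024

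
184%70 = 44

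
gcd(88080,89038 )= 2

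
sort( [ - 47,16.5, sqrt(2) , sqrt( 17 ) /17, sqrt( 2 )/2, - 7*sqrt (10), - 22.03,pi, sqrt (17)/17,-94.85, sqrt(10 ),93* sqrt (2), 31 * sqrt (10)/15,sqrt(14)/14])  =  [-94.85, - 47, - 7*sqrt (10), - 22.03, sqrt( 17 )/17, sqrt ( 17)/17,sqrt(14 )/14, sqrt( 2)/2,sqrt (2), pi, sqrt( 10 ) , 31*sqrt ( 10) /15, 16.5,93*sqrt(2 ) ]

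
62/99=62/99 = 0.63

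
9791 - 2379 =7412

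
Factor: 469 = 7^1*67^1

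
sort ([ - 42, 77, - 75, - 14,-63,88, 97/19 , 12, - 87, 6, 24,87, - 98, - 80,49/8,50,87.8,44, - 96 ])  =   [-98, - 96, - 87, - 80, - 75, - 63, - 42, - 14,97/19, 6,49/8,12, 24,44,  50,  77, 87,87.8,88]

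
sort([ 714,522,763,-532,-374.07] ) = [ - 532,- 374.07, 522, 714, 763]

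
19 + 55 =74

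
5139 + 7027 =12166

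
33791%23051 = 10740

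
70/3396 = 35/1698 = 0.02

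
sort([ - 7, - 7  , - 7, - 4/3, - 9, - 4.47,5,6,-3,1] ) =[ - 9  , - 7, - 7, - 7, -4.47, - 3, -4/3,  1,5,6 ]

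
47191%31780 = 15411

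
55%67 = 55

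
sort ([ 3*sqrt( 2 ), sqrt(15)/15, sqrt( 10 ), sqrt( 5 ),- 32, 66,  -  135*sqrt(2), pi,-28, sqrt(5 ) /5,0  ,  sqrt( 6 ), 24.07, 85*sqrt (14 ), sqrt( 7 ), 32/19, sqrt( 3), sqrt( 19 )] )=[ - 135*sqrt ( 2),- 32,-28, 0,  sqrt(15 ) /15, sqrt( 5 )/5 , 32/19,sqrt ( 3), sqrt(5), sqrt (6 ),sqrt ( 7),pi, sqrt( 10 ),3*sqrt( 2), sqrt( 19),24.07,66, 85*sqrt (14 ) ] 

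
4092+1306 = 5398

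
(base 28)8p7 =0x1b43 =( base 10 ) 6979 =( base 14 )2787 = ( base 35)5oe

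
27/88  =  27/88 =0.31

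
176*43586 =7671136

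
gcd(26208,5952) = 96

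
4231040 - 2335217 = 1895823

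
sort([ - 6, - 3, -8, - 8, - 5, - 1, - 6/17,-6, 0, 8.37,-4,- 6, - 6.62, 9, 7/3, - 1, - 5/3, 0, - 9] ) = [ - 9, - 8, -8,-6.62, - 6,-6, - 6,  -  5,-4, - 3, - 5/3,- 1 ,-1, - 6/17,0, 0, 7/3, 8.37, 9]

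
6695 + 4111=10806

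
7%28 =7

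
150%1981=150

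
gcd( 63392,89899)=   1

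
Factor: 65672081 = 127^1*367^1*1409^1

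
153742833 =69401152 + 84341681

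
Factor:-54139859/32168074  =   - 2^( - 1) *307^( - 1 )*1777^1*30467^1*52391^(  -  1)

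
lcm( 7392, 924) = 7392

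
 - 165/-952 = 165/952=0.17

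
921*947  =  872187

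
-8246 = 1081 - 9327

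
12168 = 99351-87183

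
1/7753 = 1/7753 = 0.00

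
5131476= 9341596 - 4210120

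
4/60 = 1/15= 0.07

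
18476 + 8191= 26667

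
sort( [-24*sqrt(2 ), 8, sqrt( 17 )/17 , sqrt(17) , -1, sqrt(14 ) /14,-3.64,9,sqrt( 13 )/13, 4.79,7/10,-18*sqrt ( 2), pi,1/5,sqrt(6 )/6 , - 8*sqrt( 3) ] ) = [ - 24*sqrt(2) , - 18*sqrt (2 ), - 8*sqrt(3),-3.64,-1, 1/5,  sqrt(17)/17 , sqrt( 14)/14 , sqrt(13 ) /13, sqrt(6) /6,7/10,  pi, sqrt( 17),4.79, 8, 9]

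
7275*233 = 1695075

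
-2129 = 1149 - 3278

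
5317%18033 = 5317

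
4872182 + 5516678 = 10388860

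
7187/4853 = 1 + 2334/4853= 1.48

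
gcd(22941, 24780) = 3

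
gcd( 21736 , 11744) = 8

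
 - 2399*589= - 1413011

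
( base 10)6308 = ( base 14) 2428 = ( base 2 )1100010100100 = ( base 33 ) 5Q5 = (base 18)1188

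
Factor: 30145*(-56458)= -1701926410 = -2^1*5^1 * 6029^1*28229^1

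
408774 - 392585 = 16189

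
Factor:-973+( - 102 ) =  - 5^2*43^1 = - 1075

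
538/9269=538/9269 = 0.06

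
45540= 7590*6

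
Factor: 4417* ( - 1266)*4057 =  - 2^1*3^1*7^1 * 211^1*631^1*4057^1 = - 22686427554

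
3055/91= 33 + 4/7 =33.57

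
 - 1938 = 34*( - 57)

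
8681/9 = 964 + 5/9=964.56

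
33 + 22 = 55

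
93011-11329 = 81682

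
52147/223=233+188/223 = 233.84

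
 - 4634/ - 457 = 10 + 64/457 = 10.14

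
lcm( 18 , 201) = 1206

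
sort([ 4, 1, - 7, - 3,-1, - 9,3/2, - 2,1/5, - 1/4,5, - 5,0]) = [ - 9, - 7, - 5,-3, - 2, -1, - 1/4,0, 1/5, 1,3/2,4,  5]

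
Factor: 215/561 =3^( - 1 )*5^1 * 11^(-1)*17^(-1 ) * 43^1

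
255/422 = 255/422 = 0.60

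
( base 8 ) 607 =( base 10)391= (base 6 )1451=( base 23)h0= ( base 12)287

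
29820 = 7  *4260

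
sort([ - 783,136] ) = [ - 783,136] 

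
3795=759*5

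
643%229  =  185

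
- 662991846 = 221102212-884094058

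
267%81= 24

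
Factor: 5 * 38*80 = 2^5*5^2 * 19^1 = 15200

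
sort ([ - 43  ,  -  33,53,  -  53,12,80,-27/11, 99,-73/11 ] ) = [-53,-43,  -  33 , - 73/11,-27/11, 12,53 , 80, 99 ]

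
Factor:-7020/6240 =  - 2^( - 3)*3^2 = - 9/8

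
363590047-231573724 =132016323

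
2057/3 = 2057/3   =  685.67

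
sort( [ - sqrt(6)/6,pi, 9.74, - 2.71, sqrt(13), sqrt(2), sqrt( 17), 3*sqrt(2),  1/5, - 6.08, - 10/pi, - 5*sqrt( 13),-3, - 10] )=[-5*sqrt(13), - 10,  -  6.08,-10/pi,-3, - 2.71, - sqrt(6) /6,1/5, sqrt(2) , pi , sqrt( 13 ), sqrt (17) , 3*sqrt(2 ),  9.74]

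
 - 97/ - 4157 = 97/4157 = 0.02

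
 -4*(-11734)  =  46936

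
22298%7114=956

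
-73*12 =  - 876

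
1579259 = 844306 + 734953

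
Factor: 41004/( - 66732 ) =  - 3^1 * 17^1 * 83^ ( - 1 ) = - 51/83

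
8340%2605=525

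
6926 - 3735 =3191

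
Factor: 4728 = 2^3*3^1*197^1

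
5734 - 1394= 4340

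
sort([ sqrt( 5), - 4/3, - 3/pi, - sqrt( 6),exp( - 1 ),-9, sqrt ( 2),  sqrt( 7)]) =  [ - 9, - sqrt(6) ,-4/3, - 3/pi, exp ( - 1 ), sqrt(2), sqrt( 5) , sqrt( 7 ) ]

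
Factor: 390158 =2^1 * 373^1*523^1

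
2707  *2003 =5422121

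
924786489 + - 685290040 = 239496449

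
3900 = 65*60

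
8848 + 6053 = 14901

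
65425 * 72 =4710600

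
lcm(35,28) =140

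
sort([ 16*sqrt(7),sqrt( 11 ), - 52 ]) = [ - 52, sqrt (11), 16*sqrt(7 ) ]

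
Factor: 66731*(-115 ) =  -5^1 *7^1*23^1*9533^1 = - 7674065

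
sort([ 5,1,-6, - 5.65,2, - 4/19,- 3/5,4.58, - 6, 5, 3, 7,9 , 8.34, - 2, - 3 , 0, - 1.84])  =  [ - 6, - 6,-5.65, - 3, - 2, - 1.84,-3/5,-4/19, 0,1,2,3, 4.58, 5, 5, 7,8.34, 9 ]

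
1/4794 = 1/4794 = 0.00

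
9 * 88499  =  796491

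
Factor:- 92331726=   -  2^1*3^1*17^1*905213^1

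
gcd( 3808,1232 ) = 112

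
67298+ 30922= 98220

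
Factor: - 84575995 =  - 5^1*7^1*199^1  *12143^1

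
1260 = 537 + 723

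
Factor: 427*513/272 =2^( - 4)*3^3 * 7^1*17^(- 1)*19^1 * 61^1 = 219051/272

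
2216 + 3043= 5259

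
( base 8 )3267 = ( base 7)5004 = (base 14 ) 8AB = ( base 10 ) 1719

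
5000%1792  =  1416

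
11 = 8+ 3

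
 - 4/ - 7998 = 2/3999=0.00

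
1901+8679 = 10580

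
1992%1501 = 491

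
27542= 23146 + 4396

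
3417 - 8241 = - 4824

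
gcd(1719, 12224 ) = 191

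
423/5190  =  141/1730 = 0.08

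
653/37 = 653/37 = 17.65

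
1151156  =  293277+857879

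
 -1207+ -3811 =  - 5018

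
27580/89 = 27580/89 = 309.89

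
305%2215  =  305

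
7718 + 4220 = 11938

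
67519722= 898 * 75189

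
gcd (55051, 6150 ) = 1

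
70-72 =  - 2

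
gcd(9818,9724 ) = 2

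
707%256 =195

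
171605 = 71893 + 99712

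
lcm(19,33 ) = 627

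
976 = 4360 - 3384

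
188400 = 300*628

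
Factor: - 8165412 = - 2^2*3^2*226817^1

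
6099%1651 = 1146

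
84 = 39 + 45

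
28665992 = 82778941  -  54112949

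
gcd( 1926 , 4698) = 18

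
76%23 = 7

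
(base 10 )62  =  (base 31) 20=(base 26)2A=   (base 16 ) 3E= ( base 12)52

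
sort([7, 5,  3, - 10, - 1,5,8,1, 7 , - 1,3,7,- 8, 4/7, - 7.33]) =[ - 10,  -  8, - 7.33, - 1, - 1,4/7,1, 3,3,  5, 5, 7, 7 , 7,  8 ]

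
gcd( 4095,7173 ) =9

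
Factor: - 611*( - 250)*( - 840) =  - 128310000 = - 2^4*3^1*5^4*7^1 * 13^1*47^1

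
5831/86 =67+ 69/86 = 67.80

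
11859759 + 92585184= 104444943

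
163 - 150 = 13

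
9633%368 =65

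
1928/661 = 1928/661=2.92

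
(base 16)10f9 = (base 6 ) 32041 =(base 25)6nk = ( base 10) 4345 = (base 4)1003321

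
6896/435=15+371/435 = 15.85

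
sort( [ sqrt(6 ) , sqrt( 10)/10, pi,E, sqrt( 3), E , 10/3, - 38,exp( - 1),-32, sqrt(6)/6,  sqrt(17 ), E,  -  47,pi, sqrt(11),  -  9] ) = [ - 47, - 38 , - 32,-9,sqrt( 10)/10,  exp( - 1) , sqrt( 6)/6,sqrt(3 ) , sqrt( 6), E, E, E,  pi, pi,sqrt( 11),10/3, sqrt( 17) ]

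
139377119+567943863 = 707320982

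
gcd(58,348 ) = 58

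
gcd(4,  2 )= 2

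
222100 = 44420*5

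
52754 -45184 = 7570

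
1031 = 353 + 678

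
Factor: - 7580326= - 2^1*13^2* 41^1*547^1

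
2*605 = 1210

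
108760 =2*54380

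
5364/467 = 5364/467  =  11.49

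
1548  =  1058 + 490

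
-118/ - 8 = 14+ 3/4 = 14.75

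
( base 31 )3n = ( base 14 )84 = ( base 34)3E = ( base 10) 116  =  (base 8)164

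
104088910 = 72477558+31611352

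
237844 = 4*59461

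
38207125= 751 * 50875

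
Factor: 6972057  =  3^2*17^1*45569^1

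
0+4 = 4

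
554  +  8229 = 8783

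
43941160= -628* ( - 69970) 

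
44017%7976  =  4137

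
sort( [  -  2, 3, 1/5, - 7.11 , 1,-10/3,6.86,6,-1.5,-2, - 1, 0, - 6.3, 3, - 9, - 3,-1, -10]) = [ - 10, - 9,-7.11,-6.3 , - 10/3, - 3,  -  2,-2,-1.5, - 1,-1,0,1/5, 1, 3,3  ,  6, 6.86 ] 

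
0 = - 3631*0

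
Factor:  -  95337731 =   -  95337731^1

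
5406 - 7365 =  - 1959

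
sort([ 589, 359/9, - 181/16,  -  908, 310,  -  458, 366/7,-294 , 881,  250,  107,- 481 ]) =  [  -  908, - 481, - 458, - 294, - 181/16,359/9, 366/7,  107,  250, 310, 589,881 ] 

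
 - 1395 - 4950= - 6345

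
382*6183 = 2361906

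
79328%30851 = 17626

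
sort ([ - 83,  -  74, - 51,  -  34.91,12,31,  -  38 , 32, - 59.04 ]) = [ - 83, - 74, - 59.04, -51, - 38,-34.91,12, 31, 32 ]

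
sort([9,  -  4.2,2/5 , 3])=[ - 4.2 , 2/5,3, 9]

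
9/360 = 1/40 = 0.03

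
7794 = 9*866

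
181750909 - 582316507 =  - 400565598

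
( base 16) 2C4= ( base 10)708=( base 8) 1304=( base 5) 10313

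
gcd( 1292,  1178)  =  38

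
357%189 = 168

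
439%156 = 127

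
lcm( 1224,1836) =3672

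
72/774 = 4/43 = 0.09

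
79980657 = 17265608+62715049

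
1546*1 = 1546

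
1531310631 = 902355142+628955489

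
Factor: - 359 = -359^1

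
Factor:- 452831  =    -  452831^1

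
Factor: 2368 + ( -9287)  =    -  6919   =  - 11^1*17^1*37^1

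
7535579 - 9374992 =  -1839413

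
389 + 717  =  1106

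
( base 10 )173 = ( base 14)c5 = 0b10101101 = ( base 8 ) 255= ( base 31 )5I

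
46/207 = 2/9=0.22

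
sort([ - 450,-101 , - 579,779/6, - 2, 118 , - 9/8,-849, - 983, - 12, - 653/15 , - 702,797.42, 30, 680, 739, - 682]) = [ - 983, - 849, - 702, - 682, - 579 , - 450,-101, - 653/15, - 12, - 2, - 9/8,30, 118, 779/6,680,739,797.42]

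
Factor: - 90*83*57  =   - 2^1*3^3 * 5^1 * 19^1*83^1  =  - 425790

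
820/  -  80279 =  - 1 + 79459/80279 = -  0.01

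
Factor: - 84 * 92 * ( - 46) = 2^5*3^1 * 7^1*23^2 = 355488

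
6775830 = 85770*79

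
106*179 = 18974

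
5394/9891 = 1798/3297 =0.55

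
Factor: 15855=3^1*5^1*7^1*151^1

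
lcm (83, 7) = 581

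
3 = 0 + 3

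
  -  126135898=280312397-406448295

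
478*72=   34416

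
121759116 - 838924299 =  - 717165183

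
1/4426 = 1/4426 = 0.00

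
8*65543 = 524344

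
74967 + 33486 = 108453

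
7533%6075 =1458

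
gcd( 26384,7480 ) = 136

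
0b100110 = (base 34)14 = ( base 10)38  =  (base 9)42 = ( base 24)1e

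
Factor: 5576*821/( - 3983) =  - 4577896/3983 = - 2^3*7^(  -  1)*17^1*41^1*569^( - 1)*821^1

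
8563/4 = 2140 + 3/4 = 2140.75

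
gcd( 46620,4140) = 180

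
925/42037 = 925/42037 = 0.02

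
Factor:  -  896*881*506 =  - 399424256= - 2^8 * 7^1*11^1 *23^1 * 881^1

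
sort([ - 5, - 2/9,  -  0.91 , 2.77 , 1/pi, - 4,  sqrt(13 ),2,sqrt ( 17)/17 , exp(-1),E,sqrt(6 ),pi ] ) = [ - 5, - 4,  -  0.91, - 2/9,sqrt(17)/17, 1/pi , exp( - 1),2, sqrt(6) , E,2.77, pi,sqrt ( 13)] 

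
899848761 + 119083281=1018932042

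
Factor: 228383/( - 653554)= - 2^(-1) * 11^ ( - 1)*61^( - 1 )*487^ ( - 1)*228383^1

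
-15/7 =- 15/7 =- 2.14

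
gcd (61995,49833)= 3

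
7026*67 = 470742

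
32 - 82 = - 50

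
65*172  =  11180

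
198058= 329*602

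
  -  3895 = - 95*41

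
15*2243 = 33645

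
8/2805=8/2805 = 0.00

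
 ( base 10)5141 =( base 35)46v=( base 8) 12025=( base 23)9gc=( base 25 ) 85G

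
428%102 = 20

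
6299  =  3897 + 2402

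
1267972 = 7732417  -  6464445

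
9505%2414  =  2263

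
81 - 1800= - 1719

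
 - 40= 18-58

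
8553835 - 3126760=5427075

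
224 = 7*32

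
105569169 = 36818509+68750660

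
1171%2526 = 1171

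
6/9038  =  3/4519 = 0.00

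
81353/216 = 376 + 137/216 = 376.63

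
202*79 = 15958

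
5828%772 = 424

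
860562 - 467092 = 393470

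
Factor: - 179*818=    - 2^1 *179^1*409^1 = -  146422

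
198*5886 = 1165428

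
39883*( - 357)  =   - 14238231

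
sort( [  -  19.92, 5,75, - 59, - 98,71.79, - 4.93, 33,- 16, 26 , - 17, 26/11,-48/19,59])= [ - 98, - 59, - 19.92, - 17, - 16,  -  4.93, - 48/19, 26/11,5,26,  33,59, 71.79,  75]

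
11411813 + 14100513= 25512326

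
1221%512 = 197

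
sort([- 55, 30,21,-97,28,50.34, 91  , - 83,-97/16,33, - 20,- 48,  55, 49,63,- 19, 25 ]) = [ - 97,  -  83,  -  55, - 48,-20, - 19,-97/16, 21, 25,28,30,33,49,50.34,55,63,91 ] 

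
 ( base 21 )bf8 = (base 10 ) 5174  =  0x1436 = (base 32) 51M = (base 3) 21002122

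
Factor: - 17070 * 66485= -2^1 * 3^1*5^2*569^1*13297^1  =  -1134898950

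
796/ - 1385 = - 1 + 589/1385 = - 0.57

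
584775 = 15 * 38985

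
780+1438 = 2218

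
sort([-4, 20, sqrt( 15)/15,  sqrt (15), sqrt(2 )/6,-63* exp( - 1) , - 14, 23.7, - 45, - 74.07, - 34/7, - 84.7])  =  [ - 84.7 , - 74.07 ,  -  45, - 63*exp( - 1), - 14, - 34/7,  -  4, sqrt(2 )/6, sqrt( 15)/15, sqrt( 15),20,23.7] 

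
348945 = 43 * 8115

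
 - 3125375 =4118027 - 7243402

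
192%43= 20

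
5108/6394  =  2554/3197 = 0.80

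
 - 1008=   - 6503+5495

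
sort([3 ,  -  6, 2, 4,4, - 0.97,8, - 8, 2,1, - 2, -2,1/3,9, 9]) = [ - 8, - 6,-2, - 2, - 0.97,  1/3, 1,2,2,3,4, 4,8,9,9] 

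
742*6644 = 4929848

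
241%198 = 43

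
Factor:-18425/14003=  - 25/19 = - 5^2*19^( - 1 ) 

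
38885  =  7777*5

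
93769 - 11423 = 82346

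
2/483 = 2/483 = 0.00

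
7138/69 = 7138/69 = 103.45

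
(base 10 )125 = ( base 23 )5A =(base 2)1111101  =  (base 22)5F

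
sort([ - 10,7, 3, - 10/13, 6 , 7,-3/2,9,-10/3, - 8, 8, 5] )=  [ - 10, - 8,-10/3, - 3/2,-10/13,  3 , 5,6, 7, 7, 8, 9]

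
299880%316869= 299880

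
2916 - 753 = 2163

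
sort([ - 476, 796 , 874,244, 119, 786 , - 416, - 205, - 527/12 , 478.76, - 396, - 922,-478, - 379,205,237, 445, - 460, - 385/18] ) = [ - 922, - 478, - 476, - 460, - 416,  -  396,-379, - 205,-527/12, - 385/18, 119,205, 237,244, 445 , 478.76,786,796,874] 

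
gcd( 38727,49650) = 993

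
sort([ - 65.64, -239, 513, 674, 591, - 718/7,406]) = [ - 239, - 718/7, -65.64, 406 , 513,591, 674]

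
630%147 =42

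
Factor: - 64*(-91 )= 2^6*7^1*13^1 =5824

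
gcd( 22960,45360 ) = 560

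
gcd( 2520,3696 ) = 168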